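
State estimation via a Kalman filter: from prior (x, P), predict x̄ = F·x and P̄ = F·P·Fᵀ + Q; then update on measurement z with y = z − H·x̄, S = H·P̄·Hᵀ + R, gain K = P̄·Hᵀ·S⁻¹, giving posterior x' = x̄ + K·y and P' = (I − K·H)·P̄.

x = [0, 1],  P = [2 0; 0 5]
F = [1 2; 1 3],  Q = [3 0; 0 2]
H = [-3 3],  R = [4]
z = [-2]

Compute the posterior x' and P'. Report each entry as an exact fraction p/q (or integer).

x' = [83/94, 27/94]
P' = [1909/94 1937/94; 1937/94 2005/94]

x̄ = F·x = [2, 3]
P̄ = F·P·Fᵀ + Q = [25 32; 32 49]
y = z − H·x̄ = [-5]
S = H·P̄·Hᵀ + R = [94]
K = P̄·Hᵀ·S⁻¹ = [21/94; 51/94]
x' = x̄ + K·y = [83/94, 27/94]
P' = (I − K·H)·P̄ = [1909/94 1937/94; 1937/94 2005/94]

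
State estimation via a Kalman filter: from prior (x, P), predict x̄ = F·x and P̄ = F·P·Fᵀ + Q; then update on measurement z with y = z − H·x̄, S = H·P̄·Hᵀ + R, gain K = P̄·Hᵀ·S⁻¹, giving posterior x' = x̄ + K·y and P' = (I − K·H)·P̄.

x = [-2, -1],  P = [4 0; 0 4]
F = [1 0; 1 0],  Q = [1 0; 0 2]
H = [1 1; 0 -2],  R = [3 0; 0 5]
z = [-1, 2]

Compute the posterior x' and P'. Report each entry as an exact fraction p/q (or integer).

x̄ = F·x = [-2, -2]
P̄ = F·P·Fᵀ + Q = [5 4; 4 6]
y = z − H·x̄ = [3, -2]
S = H·P̄·Hᵀ + R = [22 -20; -20 29]
K = P̄·Hᵀ·S⁻¹ = [101/238 2/119; 25/119 -32/119]
x' = x̄ + K·y = [-181/238, -99/119]
P' = (I − K·H)·P̄ = [313/238 -5/119; -5/119 80/119]

x' = [-181/238, -99/119]
P' = [313/238 -5/119; -5/119 80/119]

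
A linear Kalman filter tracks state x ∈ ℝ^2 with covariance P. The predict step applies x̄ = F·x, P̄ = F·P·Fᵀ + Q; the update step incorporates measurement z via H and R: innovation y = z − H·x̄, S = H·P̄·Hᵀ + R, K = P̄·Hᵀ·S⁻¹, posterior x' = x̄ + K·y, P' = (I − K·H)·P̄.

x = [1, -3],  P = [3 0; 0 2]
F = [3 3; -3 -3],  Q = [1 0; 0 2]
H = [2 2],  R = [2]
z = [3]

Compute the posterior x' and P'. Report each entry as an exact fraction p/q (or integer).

x' = [-39/7, 48/7]
P' = [320/7 -319/7; -319/7 321/7]

x̄ = F·x = [-6, 6]
P̄ = F·P·Fᵀ + Q = [46 -45; -45 47]
y = z − H·x̄ = [3]
S = H·P̄·Hᵀ + R = [14]
K = P̄·Hᵀ·S⁻¹ = [1/7; 2/7]
x' = x̄ + K·y = [-39/7, 48/7]
P' = (I − K·H)·P̄ = [320/7 -319/7; -319/7 321/7]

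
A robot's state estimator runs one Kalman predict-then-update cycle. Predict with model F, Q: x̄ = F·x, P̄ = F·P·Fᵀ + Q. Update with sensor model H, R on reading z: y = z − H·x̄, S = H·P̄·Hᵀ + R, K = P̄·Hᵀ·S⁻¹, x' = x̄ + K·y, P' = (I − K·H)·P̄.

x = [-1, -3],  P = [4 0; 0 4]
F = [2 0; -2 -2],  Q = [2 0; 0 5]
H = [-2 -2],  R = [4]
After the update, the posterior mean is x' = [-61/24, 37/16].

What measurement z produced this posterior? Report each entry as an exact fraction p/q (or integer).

x̄ = F·x = [-2, 8]
P̄ = F·P·Fᵀ + Q = [18 -16; -16 37]
S = H·P̄·Hᵀ + R = [96]
K = P̄·Hᵀ·S⁻¹ = [-1/24; -7/16]
x' − x̄ = [-13/24, -91/16] = K·y
y = (KᵀK)⁻¹·Kᵀ·(x' − x̄) = [13]
z = y + H·x̄ = [13] + [-12] = [1]

z = [1]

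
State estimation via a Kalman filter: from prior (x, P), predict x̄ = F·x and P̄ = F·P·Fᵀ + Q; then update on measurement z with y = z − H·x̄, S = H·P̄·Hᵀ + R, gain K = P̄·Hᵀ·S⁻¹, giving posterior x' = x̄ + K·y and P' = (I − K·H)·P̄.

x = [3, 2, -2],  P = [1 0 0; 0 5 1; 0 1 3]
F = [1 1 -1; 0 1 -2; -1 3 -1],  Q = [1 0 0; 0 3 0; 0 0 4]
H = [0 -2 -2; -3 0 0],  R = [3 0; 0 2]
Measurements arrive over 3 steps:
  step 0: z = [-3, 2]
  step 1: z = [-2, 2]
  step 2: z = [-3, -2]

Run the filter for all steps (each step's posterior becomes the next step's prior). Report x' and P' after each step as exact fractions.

step 0: x̄ = F·x = [7, 6, 5]
step 0: P̄ = F·P·Fᵀ + Q = [8 8 13; 8 16 14; 13 14 47]
step 0: y = z − H·x̄ = [19, 23]
step 0: S = H·P̄·Hᵀ + R = [367 126; 126 74]
step 0: K = P̄·Hᵀ·S⁻¹ = [-42/5641 -1758/5641; -708/5641 -624/5641; -2057/5641 1059/11282]
step 0: x' = x̄ + K·y = [-1745/5641, 6042/5641, 2601/11282]
step 0: P' = (I − K·H)·P̄ = [1172/5641 416/5641 -353/5641; 416/5641 32800/5641 -31738/5641; -353/5641 -31738/5641 69647/11282]
step 1: x̄ = F·x = [5993/11282, 3441/5641, 37141/11282]
step 1: P̄ = F·P·Fᵀ + Q = [278901/11282 198783/5641 519671/11282; 198783/5641 315969/5641 389091/5641; 519671/11282 389091/5641 1081971/11282]
step 1: y = z − H·x̄ = [32741/5641, 40543/11282]
step 1: S = H·P̄·Hᵀ + R = [6557469/5641 2751711/5641; 2751711/5641 2532673/11282]
step 1: K = P̄·Hᵀ·S⁻¹ = [-3668948/259545795 -25923991/86515265; -17101734/86515265 -3580614/86515265; -24889562/86515265 828903/86515265]
step 1: x' = x̄ + K·y = [-55316/88131, -20154/29377, 48669/29377]
step 1: P' = (I − K·H)·P̄ = [51847982/259545795 2387076/86515265 -552602/86515265; 2387076/86515265 192403659/86515265 -166751058/86515265; -552602/86515265 -166751058/86515265 204085401/86515265]
step 2: x̄ = F·x = [-261785/88131, -117492/29377, -272077/88131]
step 2: P̄ = F·P·Fᵀ + Q = [2519005373/259545795 220863983/17303053 226704016/13660305; 220863983/17303053 387059058/17303053 22622599/910687; 226704016/13660305 22622599/910687 518548538/13660305]
step 2: y = z − H·x̄ = [-1513499/88131, -320539/29377]
step 2: S = H·P̄·Hᵀ + R = [114991395473/259545795 15240672098/86515265; 15240672098/86515265 7730046649/86515265]
step 2: K = P̄·Hᵀ·S⁻¹ = [-30481344196/2219892561661 -663303256905/2219892561661; -438793925820/2219892561661 -86273781165/2219892561661; -636367145090/2219892561661 17690756724/2219892561661]
step 2: x' = x̄ + K·y = [1166928750384/2219892561661, -401474486921/2219892561661, 3882261597155/2219892561661]
step 2: P' = (I − K·H)·P̄ = [442202171270/2219892561661 57515854110/2219892561661 -11793837816/2219892561661; 57515854110/2219892561661 4922474707581/2219892561661 -4264283818851/2219892561661; -11793837816/2219892561661 -4264283818851/2219892561661 5218834536486/2219892561661]

step 0: x' = [-1745/5641, 6042/5641, 2601/11282], P' = [1172/5641 416/5641 -353/5641; 416/5641 32800/5641 -31738/5641; -353/5641 -31738/5641 69647/11282]
step 1: x' = [-55316/88131, -20154/29377, 48669/29377], P' = [51847982/259545795 2387076/86515265 -552602/86515265; 2387076/86515265 192403659/86515265 -166751058/86515265; -552602/86515265 -166751058/86515265 204085401/86515265]
step 2: x' = [1166928750384/2219892561661, -401474486921/2219892561661, 3882261597155/2219892561661], P' = [442202171270/2219892561661 57515854110/2219892561661 -11793837816/2219892561661; 57515854110/2219892561661 4922474707581/2219892561661 -4264283818851/2219892561661; -11793837816/2219892561661 -4264283818851/2219892561661 5218834536486/2219892561661]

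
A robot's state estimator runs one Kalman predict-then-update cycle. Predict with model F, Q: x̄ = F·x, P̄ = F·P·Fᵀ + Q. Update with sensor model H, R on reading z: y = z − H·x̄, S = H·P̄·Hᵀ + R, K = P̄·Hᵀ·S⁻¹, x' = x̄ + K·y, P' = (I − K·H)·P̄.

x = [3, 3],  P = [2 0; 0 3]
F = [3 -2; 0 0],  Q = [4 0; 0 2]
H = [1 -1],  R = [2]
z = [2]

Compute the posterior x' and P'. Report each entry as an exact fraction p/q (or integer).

x' = [40/19, 1/19]
P' = [68/19 34/19; 34/19 36/19]

x̄ = F·x = [3, 0]
P̄ = F·P·Fᵀ + Q = [34 0; 0 2]
y = z − H·x̄ = [-1]
S = H·P̄·Hᵀ + R = [38]
K = P̄·Hᵀ·S⁻¹ = [17/19; -1/19]
x' = x̄ + K·y = [40/19, 1/19]
P' = (I − K·H)·P̄ = [68/19 34/19; 34/19 36/19]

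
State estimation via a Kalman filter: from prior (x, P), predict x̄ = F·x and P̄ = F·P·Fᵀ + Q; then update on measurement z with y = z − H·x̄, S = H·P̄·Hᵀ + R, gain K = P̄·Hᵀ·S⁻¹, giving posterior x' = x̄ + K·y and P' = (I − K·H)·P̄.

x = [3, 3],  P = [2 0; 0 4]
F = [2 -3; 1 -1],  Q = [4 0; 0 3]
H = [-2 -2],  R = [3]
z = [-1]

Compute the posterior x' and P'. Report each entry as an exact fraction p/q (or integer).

x' = [-181/359, 350/359]
P' = [848/359 -656/359; -656/359 731/359]

x̄ = F·x = [-3, 0]
P̄ = F·P·Fᵀ + Q = [48 16; 16 9]
y = z − H·x̄ = [-7]
S = H·P̄·Hᵀ + R = [359]
K = P̄·Hᵀ·S⁻¹ = [-128/359; -50/359]
x' = x̄ + K·y = [-181/359, 350/359]
P' = (I − K·H)·P̄ = [848/359 -656/359; -656/359 731/359]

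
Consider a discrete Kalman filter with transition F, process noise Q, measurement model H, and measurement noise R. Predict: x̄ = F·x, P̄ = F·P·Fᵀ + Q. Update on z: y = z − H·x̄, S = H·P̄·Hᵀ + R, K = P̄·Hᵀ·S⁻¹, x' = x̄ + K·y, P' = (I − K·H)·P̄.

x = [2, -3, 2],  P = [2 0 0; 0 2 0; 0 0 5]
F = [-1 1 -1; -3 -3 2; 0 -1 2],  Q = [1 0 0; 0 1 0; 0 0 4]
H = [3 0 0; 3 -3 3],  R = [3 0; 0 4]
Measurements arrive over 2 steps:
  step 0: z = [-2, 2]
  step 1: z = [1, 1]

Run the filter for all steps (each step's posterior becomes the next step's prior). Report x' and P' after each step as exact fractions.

step 0: x' = [-7395/8719, -18048/8719, -5183/8719], P' = [2794/8719 -418/8719 -3180/8719; -418/8719 104004/8719 100298/8719; -3180/8719 100298/8719 103142/8719]
step 1: x' = [944213/4636967, 15581956/4636967, 15947712/4636967], P' = [6190901/23184835 -134301/23184835 -6242438/23184835; -134301/23184835 147103101/23184835 141592138/23184835; -6242438/23184835 141592138/23184835 152328544/23184835]

step 0: x̄ = F·x = [-7, 7, 7]
step 0: P̄ = F·P·Fᵀ + Q = [10 -10 -12; -10 57 26; -12 26 26]
step 0: y = z − H·x̄ = [19, 23]
step 0: S = H·P̄·Hᵀ + R = [93 72; 72 337]
step 0: K = P̄·Hᵀ·S⁻¹ = [2794/8719 24/8719; -418/8719 -3093/8719; -3180/8719 -252/8719]
step 0: x' = x̄ + K·y = [-7395/8719, -18048/8719, -5183/8719]
step 0: P' = (I − K·H)·P̄ = [2794/8719 -418/8719 -3180/8719; -418/8719 104004/8719 100298/8719; -3180/8719 100298/8719 103142/8719]
step 1: x̄ = F·x = [-5470/8719, 65963/8719, 7682/8719]
step 1: P̄ = F·P·Fᵀ + Q = [12539/8719 -11604/8719 -3452/8719; -11604/8719 209529/8719 -59978/8719; -3452/8719 -59978/8719 150256/8719]
step 1: y = z − H·x̄ = [25129/8719, 199972/8719]
step 1: S = H·P̄·Hᵀ + R = [139008/8719 186219/8719; 186219/8719 4612132/8719]
step 1: K = P̄·Hᵀ·S⁻¹ = [6190901/23184835 62073/23184835; -134301/23184835 -4233948/23184835; -6242438/23184835 3370476/23184835]
step 1: x' = x̄ + K·y = [944213/4636967, 15581956/4636967, 15947712/4636967]
step 1: P' = (I − K·H)·P̄ = [6190901/23184835 -134301/23184835 -6242438/23184835; -134301/23184835 147103101/23184835 141592138/23184835; -6242438/23184835 141592138/23184835 152328544/23184835]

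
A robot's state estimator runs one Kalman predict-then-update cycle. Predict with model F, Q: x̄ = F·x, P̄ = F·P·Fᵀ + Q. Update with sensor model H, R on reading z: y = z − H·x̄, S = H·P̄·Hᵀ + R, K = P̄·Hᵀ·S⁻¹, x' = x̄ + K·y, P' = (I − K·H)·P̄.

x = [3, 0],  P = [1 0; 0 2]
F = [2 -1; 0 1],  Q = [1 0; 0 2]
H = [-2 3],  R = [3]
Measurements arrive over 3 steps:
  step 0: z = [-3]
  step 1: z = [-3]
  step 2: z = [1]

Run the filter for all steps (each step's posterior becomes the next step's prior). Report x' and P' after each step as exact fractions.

step 0: x̄ = F·x = [6, 0]
step 0: P̄ = F·P·Fᵀ + Q = [7 -2; -2 4]
step 0: y = z − H·x̄ = [9]
step 0: S = H·P̄·Hᵀ + R = [91]
step 0: K = P̄·Hᵀ·S⁻¹ = [-20/91; 16/91]
step 0: x' = x̄ + K·y = [366/91, 144/91]
step 0: P' = (I − K·H)·P̄ = [237/91 138/91; 138/91 108/91]
step 1: x̄ = F·x = [84/13, 144/91]
step 1: P̄ = F·P·Fᵀ + Q = [85/13 24/13; 24/13 290/91]
step 1: y = z − H·x̄ = [471/91]
step 1: S = H·P̄·Hᵀ + R = [3247/91]
step 1: K = P̄·Hᵀ·S⁻¹ = [-686/3247; 534/3247]
step 1: x' = x̄ + K·y = [17430/3247, 7902/3247]
step 1: P' = (I − K·H)·P̄ = [16059/3247 10020/3247; 10020/3247 7214/3247]
step 2: x̄ = F·x = [26958/3247, 7902/3247]
step 2: P̄ = F·P·Fᵀ + Q = [34617/3247 12826/3247; 12826/3247 13708/3247]
step 2: y = z − H·x̄ = [33457/3247]
step 2: S = H·P̄·Hᵀ + R = [117669/3247]
step 2: K = P̄·Hᵀ·S⁻¹ = [-10252/39223; 15472/117669]
step 2: x' = x̄ + K·y = [220010/39223, 445786/117669]
step 2: P' = (I − K·H)·P̄ = [321057/39223 203786/39223; 203786/39223 423044/117669]

step 0: x' = [366/91, 144/91], P' = [237/91 138/91; 138/91 108/91]
step 1: x' = [17430/3247, 7902/3247], P' = [16059/3247 10020/3247; 10020/3247 7214/3247]
step 2: x' = [220010/39223, 445786/117669], P' = [321057/39223 203786/39223; 203786/39223 423044/117669]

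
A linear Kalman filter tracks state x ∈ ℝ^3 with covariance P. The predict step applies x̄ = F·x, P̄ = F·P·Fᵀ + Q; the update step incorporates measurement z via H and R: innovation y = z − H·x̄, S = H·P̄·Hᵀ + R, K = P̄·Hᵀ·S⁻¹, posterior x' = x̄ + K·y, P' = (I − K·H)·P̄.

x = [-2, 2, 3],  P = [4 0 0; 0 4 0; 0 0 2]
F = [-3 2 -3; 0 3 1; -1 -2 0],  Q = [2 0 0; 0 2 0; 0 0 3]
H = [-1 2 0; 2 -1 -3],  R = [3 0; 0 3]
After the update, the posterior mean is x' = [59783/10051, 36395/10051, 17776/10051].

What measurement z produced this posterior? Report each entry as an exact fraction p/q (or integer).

x̄ = F·x = [1, 9, -2]
P̄ = F·P·Fᵀ + Q = [72 18 -4; 18 40 -24; -4 -24 23]
S = H·P̄·Hᵀ + R = [163 -2; -2 370]
K = P̄·Hᵀ·S⁻¹ = [-2174/10051 3737/10051; 3846/10051 1868/10051; -2731/10051 -2909/20102]
x' − x̄ = [49732/10051, -54064/10051, 37878/10051] = K·y
y = (KᵀK)⁻¹·Kᵀ·(x' − x̄) = [-16, 4]
z = y + H·x̄ = [-16, 4] + [17, -1] = [1, 3]

z = [1, 3]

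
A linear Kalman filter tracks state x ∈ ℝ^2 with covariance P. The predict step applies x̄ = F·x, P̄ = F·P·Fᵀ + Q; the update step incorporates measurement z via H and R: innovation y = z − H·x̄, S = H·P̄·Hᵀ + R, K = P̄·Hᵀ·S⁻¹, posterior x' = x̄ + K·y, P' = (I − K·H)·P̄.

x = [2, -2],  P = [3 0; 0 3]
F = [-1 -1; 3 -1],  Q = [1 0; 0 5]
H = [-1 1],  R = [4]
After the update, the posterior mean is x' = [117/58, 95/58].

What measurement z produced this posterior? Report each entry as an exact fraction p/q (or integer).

x̄ = F·x = [0, 8]
P̄ = F·P·Fᵀ + Q = [7 -6; -6 35]
S = H·P̄·Hᵀ + R = [58]
K = P̄·Hᵀ·S⁻¹ = [-13/58; 41/58]
x' − x̄ = [117/58, -369/58] = K·y
y = (KᵀK)⁻¹·Kᵀ·(x' − x̄) = [-9]
z = y + H·x̄ = [-9] + [8] = [-1]

z = [-1]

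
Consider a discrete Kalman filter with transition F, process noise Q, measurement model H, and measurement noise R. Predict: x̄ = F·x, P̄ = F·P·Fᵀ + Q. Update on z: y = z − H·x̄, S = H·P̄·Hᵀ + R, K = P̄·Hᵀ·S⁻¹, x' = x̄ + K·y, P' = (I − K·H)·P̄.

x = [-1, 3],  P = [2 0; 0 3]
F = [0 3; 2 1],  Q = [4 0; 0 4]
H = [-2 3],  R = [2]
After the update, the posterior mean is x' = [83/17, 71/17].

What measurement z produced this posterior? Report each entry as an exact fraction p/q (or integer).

z = [3]

x̄ = F·x = [9, 1]
P̄ = F·P·Fᵀ + Q = [31 9; 9 15]
S = H·P̄·Hᵀ + R = [153]
K = P̄·Hᵀ·S⁻¹ = [-35/153; 3/17]
x' − x̄ = [-70/17, 54/17] = K·y
y = (KᵀK)⁻¹·Kᵀ·(x' − x̄) = [18]
z = y + H·x̄ = [18] + [-15] = [3]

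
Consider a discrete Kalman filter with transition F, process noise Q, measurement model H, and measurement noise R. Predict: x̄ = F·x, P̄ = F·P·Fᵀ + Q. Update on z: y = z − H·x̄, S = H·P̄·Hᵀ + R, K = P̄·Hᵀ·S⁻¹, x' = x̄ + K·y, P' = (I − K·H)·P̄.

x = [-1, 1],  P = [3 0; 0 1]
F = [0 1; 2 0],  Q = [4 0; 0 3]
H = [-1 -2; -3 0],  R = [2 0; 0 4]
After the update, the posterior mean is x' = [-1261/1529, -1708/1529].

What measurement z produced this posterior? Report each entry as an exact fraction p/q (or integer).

z = [3, 3]

x̄ = F·x = [1, -2]
P̄ = F·P·Fᵀ + Q = [5 0; 0 15]
S = H·P̄·Hᵀ + R = [67 15; 15 49]
K = P̄·Hᵀ·S⁻¹ = [-10/1529 -465/1529; -735/1529 225/1529]
x' − x̄ = [-2790/1529, 1350/1529] = K·y
y = (KᵀK)⁻¹·Kᵀ·(x' − x̄) = [0, 6]
z = y + H·x̄ = [0, 6] + [3, -3] = [3, 3]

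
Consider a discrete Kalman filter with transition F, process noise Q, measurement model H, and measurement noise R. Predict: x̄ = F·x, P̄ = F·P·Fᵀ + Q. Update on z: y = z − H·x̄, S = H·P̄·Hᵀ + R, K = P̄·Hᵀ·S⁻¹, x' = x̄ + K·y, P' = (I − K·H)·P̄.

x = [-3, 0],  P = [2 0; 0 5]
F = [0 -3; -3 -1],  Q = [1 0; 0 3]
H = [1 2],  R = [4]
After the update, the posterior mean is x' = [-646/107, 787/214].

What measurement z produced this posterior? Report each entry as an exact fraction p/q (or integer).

z = [1]

x̄ = F·x = [0, 9]
P̄ = F·P·Fᵀ + Q = [46 15; 15 26]
S = H·P̄·Hᵀ + R = [214]
K = P̄·Hᵀ·S⁻¹ = [38/107; 67/214]
x' − x̄ = [-646/107, -1139/214] = K·y
y = (KᵀK)⁻¹·Kᵀ·(x' − x̄) = [-17]
z = y + H·x̄ = [-17] + [18] = [1]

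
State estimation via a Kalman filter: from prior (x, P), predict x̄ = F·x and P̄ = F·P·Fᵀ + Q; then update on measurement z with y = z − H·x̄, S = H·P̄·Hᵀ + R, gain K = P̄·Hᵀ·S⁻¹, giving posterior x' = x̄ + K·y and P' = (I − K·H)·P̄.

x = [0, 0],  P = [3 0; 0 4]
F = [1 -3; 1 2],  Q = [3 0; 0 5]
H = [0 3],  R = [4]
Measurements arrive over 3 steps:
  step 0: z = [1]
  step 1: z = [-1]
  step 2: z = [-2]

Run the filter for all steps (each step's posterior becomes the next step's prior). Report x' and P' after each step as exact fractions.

step 0: x̄ = F·x = [0, 0]
step 0: P̄ = F·P·Fᵀ + Q = [42 -21; -21 24]
step 0: y = z − H·x̄ = [1]
step 0: S = H·P̄·Hᵀ + R = [220]
step 0: K = P̄·Hᵀ·S⁻¹ = [-63/220; 18/55]
step 0: x' = x̄ + K·y = [-63/220, 18/55]
step 0: P' = (I − K·H)·P̄ = [5271/220 -21/55; -21/55 24/55]
step 1: x̄ = F·x = [-279/220, 81/220]
step 1: P̄ = F·P·Fᵀ + Q = [7299/220 4779/220; 4779/220 6419/220]
step 1: y = z − H·x̄ = [-463/220]
step 1: S = H·P̄·Hᵀ + R = [58651/220]
step 1: K = P̄·Hᵀ·S⁻¹ = [14337/58651; 19257/58651]
step 1: x' = x̄ + K·y = [-104553/58651, -18933/58651]
step 1: P' = (I − K·H)·P̄ = [1011564/58651 19116/58651; 19116/58651 25676/58651]
step 2: x̄ = F·x = [-47754/58651, -142419/58651]
step 2: P̄ = F·P·Fᵀ + Q = [1303905/58651 838392/58651; 838392/58651 1483987/58651]
step 2: y = z − H·x̄ = [309955/58651]
step 2: S = H·P̄·Hᵀ + R = [13590487/58651]
step 2: K = P̄·Hᵀ·S⁻¹ = [2515176/13590487; 4451961/13590487]
step 2: x' = x̄ + K·y = [2226582/13590487, -9473598/13590487]
step 2: P' = (I − K·H)·P̄ = [194277909/13590487 3353568/13590487; 3353568/13590487 5935948/13590487]

step 0: x' = [-63/220, 18/55], P' = [5271/220 -21/55; -21/55 24/55]
step 1: x' = [-104553/58651, -18933/58651], P' = [1011564/58651 19116/58651; 19116/58651 25676/58651]
step 2: x' = [2226582/13590487, -9473598/13590487], P' = [194277909/13590487 3353568/13590487; 3353568/13590487 5935948/13590487]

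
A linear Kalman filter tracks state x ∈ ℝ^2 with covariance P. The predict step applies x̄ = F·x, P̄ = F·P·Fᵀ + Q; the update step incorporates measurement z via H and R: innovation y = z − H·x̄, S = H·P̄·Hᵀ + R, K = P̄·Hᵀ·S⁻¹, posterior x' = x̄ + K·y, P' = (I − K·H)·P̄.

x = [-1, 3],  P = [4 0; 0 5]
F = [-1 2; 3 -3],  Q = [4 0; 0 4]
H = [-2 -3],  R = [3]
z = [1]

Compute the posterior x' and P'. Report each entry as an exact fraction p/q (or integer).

x' = [581/188, -921/376]
P' = [1407/94 -1911/188; -1911/188 2719/376]

x̄ = F·x = [7, -12]
P̄ = F·P·Fᵀ + Q = [28 -42; -42 85]
y = z − H·x̄ = [-21]
S = H·P̄·Hᵀ + R = [376]
K = P̄·Hᵀ·S⁻¹ = [35/188; -171/376]
x' = x̄ + K·y = [581/188, -921/376]
P' = (I − K·H)·P̄ = [1407/94 -1911/188; -1911/188 2719/376]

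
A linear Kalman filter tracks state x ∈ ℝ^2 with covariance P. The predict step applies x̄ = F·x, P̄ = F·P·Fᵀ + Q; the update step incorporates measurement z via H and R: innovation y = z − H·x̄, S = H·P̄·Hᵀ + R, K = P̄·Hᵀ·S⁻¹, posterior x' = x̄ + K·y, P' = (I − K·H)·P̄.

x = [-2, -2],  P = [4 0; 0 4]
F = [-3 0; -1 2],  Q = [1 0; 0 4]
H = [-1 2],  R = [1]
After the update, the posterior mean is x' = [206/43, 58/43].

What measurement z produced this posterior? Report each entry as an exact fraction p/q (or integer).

z = [-2]

x̄ = F·x = [6, -2]
P̄ = F·P·Fᵀ + Q = [37 12; 12 24]
S = H·P̄·Hᵀ + R = [86]
K = P̄·Hᵀ·S⁻¹ = [-13/86; 18/43]
x' − x̄ = [-52/43, 144/43] = K·y
y = (KᵀK)⁻¹·Kᵀ·(x' − x̄) = [8]
z = y + H·x̄ = [8] + [-10] = [-2]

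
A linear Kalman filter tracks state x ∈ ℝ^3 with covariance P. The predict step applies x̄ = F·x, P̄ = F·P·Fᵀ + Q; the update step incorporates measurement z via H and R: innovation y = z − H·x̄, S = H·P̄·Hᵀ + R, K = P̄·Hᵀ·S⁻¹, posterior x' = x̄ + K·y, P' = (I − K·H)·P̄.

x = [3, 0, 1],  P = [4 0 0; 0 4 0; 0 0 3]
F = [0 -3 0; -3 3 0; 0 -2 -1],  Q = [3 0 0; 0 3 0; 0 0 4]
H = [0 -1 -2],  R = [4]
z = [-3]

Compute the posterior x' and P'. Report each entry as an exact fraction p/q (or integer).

x' = [56/25, -99/25, 233/75]
P' = [927/25 -1008/25 512/25; -1008/25 1632/25 -798/25; 512/25 -798/25 1241/75]

x̄ = F·x = [0, -9, -1]
P̄ = F·P·Fᵀ + Q = [39 -36 24; -36 75 -24; 24 -24 23]
y = z − H·x̄ = [-14]
S = H·P̄·Hᵀ + R = [75]
K = P̄·Hᵀ·S⁻¹ = [-4/25; -9/25; -22/75]
x' = x̄ + K·y = [56/25, -99/25, 233/75]
P' = (I − K·H)·P̄ = [927/25 -1008/25 512/25; -1008/25 1632/25 -798/25; 512/25 -798/25 1241/75]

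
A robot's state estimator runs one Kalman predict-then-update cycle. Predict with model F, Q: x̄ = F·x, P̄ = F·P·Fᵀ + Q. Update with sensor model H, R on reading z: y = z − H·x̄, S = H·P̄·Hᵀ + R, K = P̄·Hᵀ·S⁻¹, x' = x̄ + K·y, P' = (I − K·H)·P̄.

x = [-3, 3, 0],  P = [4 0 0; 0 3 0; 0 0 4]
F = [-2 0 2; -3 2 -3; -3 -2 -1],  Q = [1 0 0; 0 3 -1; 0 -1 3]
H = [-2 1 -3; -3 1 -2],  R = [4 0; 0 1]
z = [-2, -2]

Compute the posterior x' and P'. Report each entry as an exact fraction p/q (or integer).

x' = [38785/9999, 168380/9999, 1100/303]
P' = [30815/9999 120724/9999 496/303; 120724/9999 666977/9999 4529/303; 496/303 4529/303 483/101]

x̄ = F·x = [6, 15, 3]
P̄ = F·P·Fᵀ + Q = [33 0 16; 0 87 35; 16 35 55]
y = z − H·x̄ = [4, 7]
S = H·P̄·Hᵀ + R = [700 648; 648 657]
K = P̄·Hᵀ·S⁻¹ = [555/2222 -4457/9999; -1269/2222 5891/9999; -135/202 143/303]
x' = x̄ + K·y = [38785/9999, 168380/9999, 1100/303]
P' = (I − K·H)·P̄ = [30815/9999 120724/9999 496/303; 120724/9999 666977/9999 4529/303; 496/303 4529/303 483/101]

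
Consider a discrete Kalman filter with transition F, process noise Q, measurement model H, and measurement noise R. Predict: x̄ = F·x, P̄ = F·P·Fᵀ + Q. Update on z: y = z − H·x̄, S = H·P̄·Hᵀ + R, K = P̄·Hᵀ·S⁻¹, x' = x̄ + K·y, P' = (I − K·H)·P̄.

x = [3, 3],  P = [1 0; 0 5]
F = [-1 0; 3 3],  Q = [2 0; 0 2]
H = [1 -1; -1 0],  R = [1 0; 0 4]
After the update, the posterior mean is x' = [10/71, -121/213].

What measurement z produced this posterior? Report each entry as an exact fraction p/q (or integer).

z = [1, -2]

x̄ = F·x = [-3, 18]
P̄ = F·P·Fᵀ + Q = [3 -3; -3 56]
S = H·P̄·Hᵀ + R = [66 -6; -6 7]
K = P̄·Hᵀ·S⁻¹ = [4/71 -27/71; -395/426 -26/71]
x' − x̄ = [223/71, -3955/213] = K·y
y = (KᵀK)⁻¹·Kᵀ·(x' − x̄) = [22, -5]
z = y + H·x̄ = [22, -5] + [-21, 3] = [1, -2]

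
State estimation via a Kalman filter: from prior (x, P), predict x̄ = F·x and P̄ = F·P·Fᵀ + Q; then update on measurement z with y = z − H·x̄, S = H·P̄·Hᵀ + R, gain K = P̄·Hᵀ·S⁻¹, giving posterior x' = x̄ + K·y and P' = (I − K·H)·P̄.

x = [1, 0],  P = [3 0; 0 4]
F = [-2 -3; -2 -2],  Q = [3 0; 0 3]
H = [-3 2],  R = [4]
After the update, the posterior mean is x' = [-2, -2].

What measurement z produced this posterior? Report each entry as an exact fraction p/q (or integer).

z = [2]

x̄ = F·x = [-2, -2]
P̄ = F·P·Fᵀ + Q = [51 36; 36 31]
S = H·P̄·Hᵀ + R = [155]
K = P̄·Hᵀ·S⁻¹ = [-81/155; -46/155]
x' − x̄ = [0, 0] = K·y
y = (KᵀK)⁻¹·Kᵀ·(x' − x̄) = [0]
z = y + H·x̄ = [0] + [2] = [2]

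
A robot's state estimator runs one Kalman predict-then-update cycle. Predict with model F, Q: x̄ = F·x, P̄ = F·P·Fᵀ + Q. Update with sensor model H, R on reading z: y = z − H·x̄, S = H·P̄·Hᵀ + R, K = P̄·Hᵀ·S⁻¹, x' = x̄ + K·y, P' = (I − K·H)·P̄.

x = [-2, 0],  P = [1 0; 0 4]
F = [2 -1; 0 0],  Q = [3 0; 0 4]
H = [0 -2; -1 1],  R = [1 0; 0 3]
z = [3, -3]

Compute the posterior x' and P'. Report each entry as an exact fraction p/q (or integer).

x̄ = F·x = [-4, 0]
P̄ = F·P·Fᵀ + Q = [11 0; 0 4]
y = z − H·x̄ = [3, -7]
S = H·P̄·Hᵀ + R = [17 -8; -8 18]
K = P̄·Hᵀ·S⁻¹ = [-4/11 -17/22; -56/121 2/121]
x' = x̄ + K·y = [7/22, -182/121]
P' = (I − K·H)·P̄ = [5/2 2/11; 2/11 28/121]

x' = [7/22, -182/121]
P' = [5/2 2/11; 2/11 28/121]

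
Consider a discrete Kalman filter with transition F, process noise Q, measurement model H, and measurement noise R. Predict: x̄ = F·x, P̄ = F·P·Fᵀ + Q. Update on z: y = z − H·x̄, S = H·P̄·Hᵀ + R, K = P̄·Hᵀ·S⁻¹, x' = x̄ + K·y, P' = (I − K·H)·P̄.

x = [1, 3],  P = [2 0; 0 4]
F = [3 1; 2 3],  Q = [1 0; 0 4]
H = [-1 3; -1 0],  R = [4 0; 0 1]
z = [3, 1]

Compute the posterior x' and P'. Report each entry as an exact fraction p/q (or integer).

x' = [-590/737, 4093/5159]
P' = [692/737 240/737; 240/737 2832/5159]

x̄ = F·x = [6, 11]
P̄ = F·P·Fᵀ + Q = [23 24; 24 48]
y = z − H·x̄ = [-24, 7]
S = H·P̄·Hᵀ + R = [315 -49; -49 24]
K = P̄·Hᵀ·S⁻¹ = [7/737 -692/737; 1704/5159 -240/737]
x' = x̄ + K·y = [-590/737, 4093/5159]
P' = (I − K·H)·P̄ = [692/737 240/737; 240/737 2832/5159]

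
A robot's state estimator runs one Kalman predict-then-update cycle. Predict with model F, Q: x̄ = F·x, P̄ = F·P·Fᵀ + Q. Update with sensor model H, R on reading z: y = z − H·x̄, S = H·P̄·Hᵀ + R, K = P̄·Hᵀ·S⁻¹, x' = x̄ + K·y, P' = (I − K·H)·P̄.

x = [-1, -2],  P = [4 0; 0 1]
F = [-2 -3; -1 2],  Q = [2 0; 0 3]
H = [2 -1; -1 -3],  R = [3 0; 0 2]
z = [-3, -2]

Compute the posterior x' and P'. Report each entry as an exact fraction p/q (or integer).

x' = [-11212/14999, 13054/14999]
P' = [8659/14999 -1453/14999; -1453/14999 3289/14999]

x̄ = F·x = [8, -3]
P̄ = F·P·Fᵀ + Q = [27 2; 2 11]
y = z − H·x̄ = [-22, -3]
S = H·P̄·Hᵀ + R = [114 -31; -31 140]
K = P̄·Hᵀ·S⁻¹ = [6257/14999 -2150/14999; -2065/14999 -4207/14999]
x' = x̄ + K·y = [-11212/14999, 13054/14999]
P' = (I − K·H)·P̄ = [8659/14999 -1453/14999; -1453/14999 3289/14999]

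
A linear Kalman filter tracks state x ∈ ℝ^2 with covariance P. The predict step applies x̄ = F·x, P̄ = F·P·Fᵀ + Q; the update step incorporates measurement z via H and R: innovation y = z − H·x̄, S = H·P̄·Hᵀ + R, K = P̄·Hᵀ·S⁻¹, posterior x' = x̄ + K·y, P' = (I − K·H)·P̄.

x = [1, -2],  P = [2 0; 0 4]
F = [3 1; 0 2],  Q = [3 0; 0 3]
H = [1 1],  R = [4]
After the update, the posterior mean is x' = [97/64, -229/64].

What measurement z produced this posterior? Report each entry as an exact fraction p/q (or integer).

x̄ = F·x = [1, -4]
P̄ = F·P·Fᵀ + Q = [25 8; 8 19]
S = H·P̄·Hᵀ + R = [64]
K = P̄·Hᵀ·S⁻¹ = [33/64; 27/64]
x' − x̄ = [33/64, 27/64] = K·y
y = (KᵀK)⁻¹·Kᵀ·(x' − x̄) = [1]
z = y + H·x̄ = [1] + [-3] = [-2]

z = [-2]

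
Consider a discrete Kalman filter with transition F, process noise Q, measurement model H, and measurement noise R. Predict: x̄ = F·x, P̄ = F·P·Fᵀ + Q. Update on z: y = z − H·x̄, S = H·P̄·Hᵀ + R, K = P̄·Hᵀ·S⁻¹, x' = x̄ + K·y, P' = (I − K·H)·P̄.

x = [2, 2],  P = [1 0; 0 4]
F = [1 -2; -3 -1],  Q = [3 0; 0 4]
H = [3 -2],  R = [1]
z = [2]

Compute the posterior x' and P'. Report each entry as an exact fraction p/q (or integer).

x̄ = F·x = [-2, -8]
P̄ = F·P·Fᵀ + Q = [20 5; 5 17]
y = z − H·x̄ = [-8]
S = H·P̄·Hᵀ + R = [189]
K = P̄·Hᵀ·S⁻¹ = [50/189; -19/189]
x' = x̄ + K·y = [-778/189, -1360/189]
P' = (I − K·H)·P̄ = [1280/189 1895/189; 1895/189 2852/189]

x' = [-778/189, -1360/189]
P' = [1280/189 1895/189; 1895/189 2852/189]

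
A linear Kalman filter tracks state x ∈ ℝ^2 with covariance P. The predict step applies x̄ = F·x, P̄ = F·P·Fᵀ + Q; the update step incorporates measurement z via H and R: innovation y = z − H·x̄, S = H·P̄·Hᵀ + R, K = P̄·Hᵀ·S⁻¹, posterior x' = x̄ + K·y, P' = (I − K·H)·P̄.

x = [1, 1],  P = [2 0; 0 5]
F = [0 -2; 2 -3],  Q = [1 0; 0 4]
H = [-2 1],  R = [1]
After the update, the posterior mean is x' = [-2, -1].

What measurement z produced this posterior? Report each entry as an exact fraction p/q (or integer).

x̄ = F·x = [-2, -1]
P̄ = F·P·Fᵀ + Q = [21 30; 30 57]
S = H·P̄·Hᵀ + R = [22]
K = P̄·Hᵀ·S⁻¹ = [-6/11; -3/22]
x' − x̄ = [0, 0] = K·y
y = (KᵀK)⁻¹·Kᵀ·(x' − x̄) = [0]
z = y + H·x̄ = [0] + [3] = [3]

z = [3]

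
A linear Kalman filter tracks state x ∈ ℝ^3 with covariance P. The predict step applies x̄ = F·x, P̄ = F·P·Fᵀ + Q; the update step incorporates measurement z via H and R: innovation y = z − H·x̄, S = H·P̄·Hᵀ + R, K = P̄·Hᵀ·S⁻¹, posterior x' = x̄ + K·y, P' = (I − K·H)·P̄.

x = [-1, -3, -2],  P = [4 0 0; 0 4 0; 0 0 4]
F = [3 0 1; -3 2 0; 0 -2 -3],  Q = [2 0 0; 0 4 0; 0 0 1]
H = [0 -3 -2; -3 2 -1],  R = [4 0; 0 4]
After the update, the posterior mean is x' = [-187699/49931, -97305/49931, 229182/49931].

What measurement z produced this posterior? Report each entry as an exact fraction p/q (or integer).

x̄ = F·x = [-5, -3, 12]
P̄ = F·P·Fᵀ + Q = [42 -36 -12; -36 56 -16; -12 -16 53]
S = H·P̄·Hᵀ + R = [528 -610; -610 1083]
K = P̄·Hᵀ·S⁻¹ = [7374/49931 -4422/49931; -832/49931 10412/49931; -23176/49931 -15313/49931]
x' − x̄ = [61956/49931, 52488/49931, -369990/49931] = K·y
y = (KᵀK)⁻¹·Kᵀ·(x' − x̄) = [12, 6]
z = y + H·x̄ = [12, 6] + [-15, -3] = [-3, 3]

z = [-3, 3]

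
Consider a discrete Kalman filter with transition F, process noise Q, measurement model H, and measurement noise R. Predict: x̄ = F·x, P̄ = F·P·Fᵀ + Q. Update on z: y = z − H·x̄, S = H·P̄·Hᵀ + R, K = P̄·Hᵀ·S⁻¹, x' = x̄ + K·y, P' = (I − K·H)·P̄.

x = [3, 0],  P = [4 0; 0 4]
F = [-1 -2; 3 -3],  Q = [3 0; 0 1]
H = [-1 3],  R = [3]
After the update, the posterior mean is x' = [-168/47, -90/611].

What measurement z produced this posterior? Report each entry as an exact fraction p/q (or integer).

z = [3]

x̄ = F·x = [-3, 9]
P̄ = F·P·Fᵀ + Q = [23 12; 12 73]
S = H·P̄·Hᵀ + R = [611]
K = P̄·Hᵀ·S⁻¹ = [1/47; 207/611]
x' − x̄ = [-27/47, -5589/611] = K·y
y = (KᵀK)⁻¹·Kᵀ·(x' − x̄) = [-27]
z = y + H·x̄ = [-27] + [30] = [3]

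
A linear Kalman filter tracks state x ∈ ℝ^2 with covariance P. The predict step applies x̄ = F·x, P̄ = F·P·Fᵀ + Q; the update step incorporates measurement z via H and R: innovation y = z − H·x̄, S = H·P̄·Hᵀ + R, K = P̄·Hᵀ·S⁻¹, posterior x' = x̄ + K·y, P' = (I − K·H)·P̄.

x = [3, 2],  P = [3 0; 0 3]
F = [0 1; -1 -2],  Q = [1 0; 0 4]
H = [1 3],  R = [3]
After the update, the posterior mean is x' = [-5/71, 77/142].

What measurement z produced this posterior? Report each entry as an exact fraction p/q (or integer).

z = [2]

x̄ = F·x = [2, -7]
P̄ = F·P·Fᵀ + Q = [4 -6; -6 19]
S = H·P̄·Hᵀ + R = [142]
K = P̄·Hᵀ·S⁻¹ = [-7/71; 51/142]
x' − x̄ = [-147/71, 1071/142] = K·y
y = (KᵀK)⁻¹·Kᵀ·(x' − x̄) = [21]
z = y + H·x̄ = [21] + [-19] = [2]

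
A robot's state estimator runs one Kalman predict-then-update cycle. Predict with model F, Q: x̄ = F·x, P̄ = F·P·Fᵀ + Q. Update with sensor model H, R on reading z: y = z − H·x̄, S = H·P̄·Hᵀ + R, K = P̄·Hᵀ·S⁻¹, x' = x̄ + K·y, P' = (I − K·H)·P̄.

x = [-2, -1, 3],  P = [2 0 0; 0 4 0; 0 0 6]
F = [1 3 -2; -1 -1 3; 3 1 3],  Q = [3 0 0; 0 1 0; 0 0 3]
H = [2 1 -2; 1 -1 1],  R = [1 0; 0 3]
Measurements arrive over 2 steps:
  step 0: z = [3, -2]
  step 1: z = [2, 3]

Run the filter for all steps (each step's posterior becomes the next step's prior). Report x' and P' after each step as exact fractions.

step 0: x̄ = F·x = [-11, 12, 2]
step 0: P̄ = F·P·Fᵀ + Q = [65 -50 -18; -50 61 44; -18 44 79]
step 0: y = z − H·x̄ = [17, 19]
step 0: S = H·P̄·Hᵀ + R = [406 93; 93 184]
step 0: K = P̄·Hᵀ·S⁻¹ = [12323/66055 28594/66055; -17137/66055 -15391/66055; -29181/66055 20852/66055]
step 0: x' = x̄ + K·y = [26172/66055, 208902/66055, 32221/66055]
step 0: P' = (I − K·H)·P̄ = [90489/66055 178069/66055 173362/66055; 178069/66055 821759/66055 597517/66055; 173362/66055 597517/66055 486711/66055]
step 1: x̄ = F·x = [588436/66055, -138411/66055, 384081/66055]
step 1: P̄ = F·P·Fᵀ + Q = [2836091/66055 1251189/66055 5259701/66055; 1251189/66055 1089566/66055 3615069/66055; 5259701/66055 3615069/66055 13988756/66055]
step 1: y = z − H·x̄ = [-138189/66055, -912763/66055]
step 1: S = H·P̄·Hᵀ + R = [16921881/66055 -13800878/66055; -13800878/66055 18899464/66055]
step 1: K = P̄·Hᵀ·S⁻¹ = [40115771/195822038 200424411/391644076; -62971202/489555095 51844906/489555095; -173611288/489555095 556356153/979110190]
step 1: x' = x̄ + K·y = [551515711/391644076, -1610476039/489555095, -1268357427/979110190]
step 1: P' = (I − K·H)·P̄ = [415227107/391644076 94532605/97911019 282088273/195822038; 94532605/97911019 1642553866/489555095 1325425559/489555095; 282088273/195822038 1325425559/489555095 1454739106/489555095]

step 0: x' = [26172/66055, 208902/66055, 32221/66055], P' = [90489/66055 178069/66055 173362/66055; 178069/66055 821759/66055 597517/66055; 173362/66055 597517/66055 486711/66055]
step 1: x' = [551515711/391644076, -1610476039/489555095, -1268357427/979110190], P' = [415227107/391644076 94532605/97911019 282088273/195822038; 94532605/97911019 1642553866/489555095 1325425559/489555095; 282088273/195822038 1325425559/489555095 1454739106/489555095]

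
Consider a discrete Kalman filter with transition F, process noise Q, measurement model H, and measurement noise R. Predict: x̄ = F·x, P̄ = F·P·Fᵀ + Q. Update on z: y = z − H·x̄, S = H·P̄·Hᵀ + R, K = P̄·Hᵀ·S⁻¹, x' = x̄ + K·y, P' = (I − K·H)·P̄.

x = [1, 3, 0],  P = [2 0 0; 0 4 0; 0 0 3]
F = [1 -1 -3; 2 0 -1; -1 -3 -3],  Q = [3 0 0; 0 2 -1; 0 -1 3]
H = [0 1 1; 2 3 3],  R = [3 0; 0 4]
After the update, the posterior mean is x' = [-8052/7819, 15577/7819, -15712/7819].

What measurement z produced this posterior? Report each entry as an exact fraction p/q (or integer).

z = [3, -3]

x̄ = F·x = [-2, 2, -10]
P̄ = F·P·Fᵀ + Q = [36 13 37; 13 13 4; 37 4 68]
S = H·P̄·Hᵀ + R = [92 367; 367 1549]
K = P̄·Hᵀ·S⁻¹ = [-4024/7819 2074/7819; -1926/7819 845/7819; 5098/7819 256/7819]
x' − x̄ = [7586/7819, -61/7819, 62478/7819] = K·y
y = (KᵀK)⁻¹·Kᵀ·(x' − x̄) = [11, 25]
z = y + H·x̄ = [11, 25] + [-8, -28] = [3, -3]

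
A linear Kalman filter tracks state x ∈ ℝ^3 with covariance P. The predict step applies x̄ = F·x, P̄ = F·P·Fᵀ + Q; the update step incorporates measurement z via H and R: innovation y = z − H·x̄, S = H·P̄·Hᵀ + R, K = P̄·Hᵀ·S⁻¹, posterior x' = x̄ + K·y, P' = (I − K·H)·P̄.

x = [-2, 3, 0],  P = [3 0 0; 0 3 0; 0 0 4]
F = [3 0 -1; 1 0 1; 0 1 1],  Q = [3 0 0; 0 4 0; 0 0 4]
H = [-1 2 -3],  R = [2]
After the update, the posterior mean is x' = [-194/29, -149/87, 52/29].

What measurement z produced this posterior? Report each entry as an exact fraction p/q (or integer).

z = [-2]

x̄ = F·x = [-6, -2, 3]
P̄ = F·P·Fᵀ + Q = [34 5 -4; 5 11 4; -4 4 11]
S = H·P̄·Hᵀ + R = [87]
K = P̄·Hᵀ·S⁻¹ = [-4/29; 5/87; -7/29]
x' − x̄ = [-20/29, 25/87, -35/29] = K·y
y = (KᵀK)⁻¹·Kᵀ·(x' − x̄) = [5]
z = y + H·x̄ = [5] + [-7] = [-2]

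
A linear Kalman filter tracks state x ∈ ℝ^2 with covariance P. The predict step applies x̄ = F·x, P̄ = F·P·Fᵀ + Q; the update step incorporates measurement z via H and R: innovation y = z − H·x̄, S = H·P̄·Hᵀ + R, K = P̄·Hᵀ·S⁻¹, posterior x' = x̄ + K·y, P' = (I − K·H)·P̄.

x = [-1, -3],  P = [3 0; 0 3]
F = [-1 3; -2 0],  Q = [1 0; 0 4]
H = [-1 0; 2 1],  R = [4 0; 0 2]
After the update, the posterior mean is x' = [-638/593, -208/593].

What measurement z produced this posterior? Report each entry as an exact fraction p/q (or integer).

z = [-2, -3]

x̄ = F·x = [-8, 2]
P̄ = F·P·Fᵀ + Q = [31 6; 6 16]
S = H·P̄·Hᵀ + R = [35 -68; -68 166]
K = P̄·Hᵀ·S⁻¹ = [-261/593 136/593; 454/593 286/593]
x' − x̄ = [4106/593, -1394/593] = K·y
y = (KᵀK)⁻¹·Kᵀ·(x' − x̄) = [-10, 11]
z = y + H·x̄ = [-10, 11] + [8, -14] = [-2, -3]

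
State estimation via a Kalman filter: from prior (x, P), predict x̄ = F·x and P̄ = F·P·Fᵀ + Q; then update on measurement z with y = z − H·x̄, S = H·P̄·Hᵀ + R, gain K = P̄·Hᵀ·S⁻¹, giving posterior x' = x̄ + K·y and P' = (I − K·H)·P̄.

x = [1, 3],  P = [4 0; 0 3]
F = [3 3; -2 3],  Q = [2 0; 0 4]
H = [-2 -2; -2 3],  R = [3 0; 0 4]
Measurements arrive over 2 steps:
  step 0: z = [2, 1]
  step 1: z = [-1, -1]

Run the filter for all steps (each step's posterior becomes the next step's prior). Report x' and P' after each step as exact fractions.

step 0: x' = [-220800/308441, -48413/308441], P' = [131758/308441 6128/308441; 6128/308441 85852/308441]
step 1: x' = [206759897/581649577, 15127701/581649577], P' = [238313772/581649577 10711128/581649577; 10711128/581649577 157314408/581649577]

step 0: x̄ = F·x = [12, 7]
step 0: P̄ = F·P·Fᵀ + Q = [65 3; 3 47]
step 0: y = z − H·x̄ = [40, 4]
step 0: S = H·P̄·Hᵀ + R = [475 -28; -28 651]
step 0: K = P̄·Hᵀ·S⁻¹ = [-13132/44063 -61283/308441; -8760/44063 61325/308441]
step 0: x' = x̄ + K·y = [-220800/308441, -48413/308441]
step 0: P' = (I − K·H)·P̄ = [131758/308441 6128/308441; 6128/308441 85852/308441]
step 1: x̄ = F·x = [-115377/44063, 296361/308441]
step 1: P̄ = F·P·Fᵀ + Q = [383668/44063 72/44063; 72/44063 2459928/308441]
step 1: y = z − H·x̄ = [-1330997/308441, -2812802/308441]
step 1: S = H·P̄·Hᵀ + R = [21511771/308441 -4017872/308441; -4017872/308441 34109772/308441]
step 1: K = P̄·Hᵀ·S⁻¹ = [-166016600/581649577 -111123540/581649577; -112017024/581649577 112630242/581649577]
step 1: x' = x̄ + K·y = [206759897/581649577, 15127701/581649577]
step 1: P' = (I − K·H)·P̄ = [238313772/581649577 10711128/581649577; 10711128/581649577 157314408/581649577]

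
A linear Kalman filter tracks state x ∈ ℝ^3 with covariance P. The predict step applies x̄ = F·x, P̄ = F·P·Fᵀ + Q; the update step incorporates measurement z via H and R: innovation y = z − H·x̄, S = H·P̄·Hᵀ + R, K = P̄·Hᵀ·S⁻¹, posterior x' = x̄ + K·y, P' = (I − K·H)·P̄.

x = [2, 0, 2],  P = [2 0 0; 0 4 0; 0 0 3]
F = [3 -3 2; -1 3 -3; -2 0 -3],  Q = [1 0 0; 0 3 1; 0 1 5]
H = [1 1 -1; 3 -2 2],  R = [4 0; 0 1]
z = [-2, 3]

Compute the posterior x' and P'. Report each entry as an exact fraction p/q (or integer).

x̄ = F·x = [10, -8, -10]
P̄ = F·P·Fᵀ + Q = [67 -60 -30; -60 68 32; -30 32 40]
y = z − H·x̄ = [-14, -23]
S = H·P̄·Hᵀ + R = [55 83; 83 1140]
K = P̄·Hᵀ·S⁻¹ = [2931/7973 1612/7973; -6444/55811 -11868/55811; -37178/55811 -916/55811]
x' = x̄ + K·y = [1620/7973, -83308/55811, -16550/55811]
P' = (I − K·H)·P̄ = [716/1139 -1812/7973 -8524/7973; -1812/7973 649756/55811 662848/55811; -8524/7973 662848/55811 751892/55811]

x' = [1620/7973, -83308/55811, -16550/55811]
P' = [716/1139 -1812/7973 -8524/7973; -1812/7973 649756/55811 662848/55811; -8524/7973 662848/55811 751892/55811]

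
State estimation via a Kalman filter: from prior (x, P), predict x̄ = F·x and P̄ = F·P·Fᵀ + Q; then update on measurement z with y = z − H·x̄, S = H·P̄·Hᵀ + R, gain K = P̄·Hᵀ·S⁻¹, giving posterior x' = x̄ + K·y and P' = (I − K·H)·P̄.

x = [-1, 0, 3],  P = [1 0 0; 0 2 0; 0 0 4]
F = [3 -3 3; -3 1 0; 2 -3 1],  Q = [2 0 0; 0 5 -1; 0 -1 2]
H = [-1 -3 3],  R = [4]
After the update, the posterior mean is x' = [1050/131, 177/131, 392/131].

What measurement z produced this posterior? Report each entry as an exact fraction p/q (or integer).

z = [-3]

x̄ = F·x = [6, 3, 1]
P̄ = F·P·Fᵀ + Q = [65 -15 36; -15 16 -13; 36 -13 28]
S = H·P̄·Hᵀ + R = [393]
K = P̄·Hᵀ·S⁻¹ = [88/393; -24/131; 29/131]
x' − x̄ = [264/131, -216/131, 261/131] = K·y
y = (KᵀK)⁻¹·Kᵀ·(x' − x̄) = [9]
z = y + H·x̄ = [9] + [-12] = [-3]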